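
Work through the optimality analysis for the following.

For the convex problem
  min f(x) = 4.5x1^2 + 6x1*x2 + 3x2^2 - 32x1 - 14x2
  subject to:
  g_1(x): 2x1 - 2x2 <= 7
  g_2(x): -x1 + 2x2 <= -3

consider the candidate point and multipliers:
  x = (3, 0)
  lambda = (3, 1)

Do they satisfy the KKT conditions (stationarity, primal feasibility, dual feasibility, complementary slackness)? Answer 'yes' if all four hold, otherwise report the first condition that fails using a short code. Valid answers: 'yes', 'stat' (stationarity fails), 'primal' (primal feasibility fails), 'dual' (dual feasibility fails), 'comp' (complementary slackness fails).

Gradient of f: grad f(x) = Q x + c = (-5, 4)
Constraint values g_i(x) = a_i^T x - b_i:
  g_1((3, 0)) = -1
  g_2((3, 0)) = 0
Stationarity residual: grad f(x) + sum_i lambda_i a_i = (0, 0)
  -> stationarity OK
Primal feasibility (all g_i <= 0): OK
Dual feasibility (all lambda_i >= 0): OK
Complementary slackness (lambda_i * g_i(x) = 0 for all i): FAILS

Verdict: the first failing condition is complementary_slackness -> comp.

comp


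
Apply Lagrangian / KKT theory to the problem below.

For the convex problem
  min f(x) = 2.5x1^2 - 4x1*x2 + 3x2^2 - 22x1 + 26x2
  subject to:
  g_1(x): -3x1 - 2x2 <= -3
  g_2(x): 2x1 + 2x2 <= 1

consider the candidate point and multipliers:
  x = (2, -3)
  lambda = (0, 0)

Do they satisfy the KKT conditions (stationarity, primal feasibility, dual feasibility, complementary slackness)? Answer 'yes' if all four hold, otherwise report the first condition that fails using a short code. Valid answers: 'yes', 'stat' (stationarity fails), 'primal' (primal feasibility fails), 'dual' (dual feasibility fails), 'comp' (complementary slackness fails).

Gradient of f: grad f(x) = Q x + c = (0, 0)
Constraint values g_i(x) = a_i^T x - b_i:
  g_1((2, -3)) = 3
  g_2((2, -3)) = -3
Stationarity residual: grad f(x) + sum_i lambda_i a_i = (0, 0)
  -> stationarity OK
Primal feasibility (all g_i <= 0): FAILS
Dual feasibility (all lambda_i >= 0): OK
Complementary slackness (lambda_i * g_i(x) = 0 for all i): OK

Verdict: the first failing condition is primal_feasibility -> primal.

primal


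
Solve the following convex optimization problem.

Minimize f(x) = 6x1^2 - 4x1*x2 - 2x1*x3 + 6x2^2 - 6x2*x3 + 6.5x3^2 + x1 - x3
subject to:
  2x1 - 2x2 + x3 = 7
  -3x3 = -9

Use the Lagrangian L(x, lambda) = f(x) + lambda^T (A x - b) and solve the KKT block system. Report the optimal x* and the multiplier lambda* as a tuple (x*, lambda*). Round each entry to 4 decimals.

Form the Lagrangian:
  L(x, lambda) = (1/2) x^T Q x + c^T x + lambda^T (A x - b)
Stationarity (grad_x L = 0): Q x + c + A^T lambda = 0.
Primal feasibility: A x = b.

This gives the KKT block system:
  [ Q   A^T ] [ x     ]   [-c ]
  [ A    0  ] [ lambda ] = [ b ]

Solving the linear system:
  x*      = (2.4375, 0.4375, 3)
  lambda* = (-11.25, 6.4167)
  f(x*)   = 67.9688

x* = (2.4375, 0.4375, 3), lambda* = (-11.25, 6.4167)


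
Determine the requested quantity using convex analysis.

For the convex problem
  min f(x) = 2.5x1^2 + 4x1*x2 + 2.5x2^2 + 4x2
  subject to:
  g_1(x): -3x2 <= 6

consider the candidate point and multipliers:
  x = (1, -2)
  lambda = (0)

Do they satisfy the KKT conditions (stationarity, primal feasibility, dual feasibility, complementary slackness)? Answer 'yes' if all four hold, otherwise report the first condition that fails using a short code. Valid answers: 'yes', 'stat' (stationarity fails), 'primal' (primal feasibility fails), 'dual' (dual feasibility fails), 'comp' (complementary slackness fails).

Gradient of f: grad f(x) = Q x + c = (-3, -2)
Constraint values g_i(x) = a_i^T x - b_i:
  g_1((1, -2)) = 0
Stationarity residual: grad f(x) + sum_i lambda_i a_i = (-3, -2)
  -> stationarity FAILS
Primal feasibility (all g_i <= 0): OK
Dual feasibility (all lambda_i >= 0): OK
Complementary slackness (lambda_i * g_i(x) = 0 for all i): OK

Verdict: the first failing condition is stationarity -> stat.

stat


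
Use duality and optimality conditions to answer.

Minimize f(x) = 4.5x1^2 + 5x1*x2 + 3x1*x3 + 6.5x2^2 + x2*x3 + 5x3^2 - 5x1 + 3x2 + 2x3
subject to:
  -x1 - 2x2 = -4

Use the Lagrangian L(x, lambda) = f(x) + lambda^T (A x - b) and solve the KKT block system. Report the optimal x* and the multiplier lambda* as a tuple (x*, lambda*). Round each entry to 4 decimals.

Form the Lagrangian:
  L(x, lambda) = (1/2) x^T Q x + c^T x + lambda^T (A x - b)
Stationarity (grad_x L = 0): Q x + c + A^T lambda = 0.
Primal feasibility: A x = b.

This gives the KKT block system:
  [ Q   A^T ] [ x     ]   [-c ]
  [ A    0  ] [ lambda ] = [ b ]

Solving the linear system:
  x*      = (1.5849, 1.2075, -0.7962)
  lambda* = (12.9132)
  f(x*)   = 22.8792

x* = (1.5849, 1.2075, -0.7962), lambda* = (12.9132)


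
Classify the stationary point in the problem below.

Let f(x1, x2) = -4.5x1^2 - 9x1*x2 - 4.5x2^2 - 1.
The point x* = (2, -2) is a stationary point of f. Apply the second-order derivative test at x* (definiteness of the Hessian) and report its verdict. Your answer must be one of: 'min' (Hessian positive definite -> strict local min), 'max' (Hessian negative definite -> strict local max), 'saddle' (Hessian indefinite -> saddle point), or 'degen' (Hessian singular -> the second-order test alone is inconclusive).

Compute the Hessian H = grad^2 f:
  H = [[-9, -9], [-9, -9]]
Verify stationarity: grad f(x*) = H x* + g = (0, 0).
Eigenvalues of H: -18, 0.
H has a zero eigenvalue (singular; negative semidefinite but not definite), so H is neither positive definite, negative definite, nor indefinite. The second-order test alone is inconclusive -> degen.
(Indeed, f is constant along the null direction of H through x*, so x* is not a strict local extremum.)

degen


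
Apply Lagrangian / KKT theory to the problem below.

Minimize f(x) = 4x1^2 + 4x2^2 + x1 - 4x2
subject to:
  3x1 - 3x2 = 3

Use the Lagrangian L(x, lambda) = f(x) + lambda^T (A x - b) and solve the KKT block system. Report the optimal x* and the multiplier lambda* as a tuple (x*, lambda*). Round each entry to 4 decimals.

Form the Lagrangian:
  L(x, lambda) = (1/2) x^T Q x + c^T x + lambda^T (A x - b)
Stationarity (grad_x L = 0): Q x + c + A^T lambda = 0.
Primal feasibility: A x = b.

This gives the KKT block system:
  [ Q   A^T ] [ x     ]   [-c ]
  [ A    0  ] [ lambda ] = [ b ]

Solving the linear system:
  x*      = (0.6875, -0.3125)
  lambda* = (-2.1667)
  f(x*)   = 4.2188

x* = (0.6875, -0.3125), lambda* = (-2.1667)


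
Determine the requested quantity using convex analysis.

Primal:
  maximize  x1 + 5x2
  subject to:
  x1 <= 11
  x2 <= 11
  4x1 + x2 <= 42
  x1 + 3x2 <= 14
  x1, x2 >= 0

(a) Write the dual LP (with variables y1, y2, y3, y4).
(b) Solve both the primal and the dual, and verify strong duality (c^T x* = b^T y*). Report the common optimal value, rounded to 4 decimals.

The standard primal-dual pair for 'max c^T x s.t. A x <= b, x >= 0' is:
  Dual:  min b^T y  s.t.  A^T y >= c,  y >= 0.

So the dual LP is:
  minimize  11y1 + 11y2 + 42y3 + 14y4
  subject to:
    y1 + 4y3 + y4 >= 1
    y2 + y3 + 3y4 >= 5
    y1, y2, y3, y4 >= 0

Solving the primal: x* = (0, 4.6667).
  primal value c^T x* = 23.3333.
Solving the dual: y* = (0, 0, 0, 1.6667).
  dual value b^T y* = 23.3333.
Strong duality: c^T x* = b^T y*. Confirmed.

23.3333


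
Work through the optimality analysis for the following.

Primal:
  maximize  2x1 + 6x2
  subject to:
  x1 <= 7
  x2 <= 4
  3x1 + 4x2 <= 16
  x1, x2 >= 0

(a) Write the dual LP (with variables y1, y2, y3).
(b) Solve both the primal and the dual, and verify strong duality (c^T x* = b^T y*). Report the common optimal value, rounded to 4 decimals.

The standard primal-dual pair for 'max c^T x s.t. A x <= b, x >= 0' is:
  Dual:  min b^T y  s.t.  A^T y >= c,  y >= 0.

So the dual LP is:
  minimize  7y1 + 4y2 + 16y3
  subject to:
    y1 + 3y3 >= 2
    y2 + 4y3 >= 6
    y1, y2, y3 >= 0

Solving the primal: x* = (0, 4).
  primal value c^T x* = 24.
Solving the dual: y* = (0, 3.3333, 0.6667).
  dual value b^T y* = 24.
Strong duality: c^T x* = b^T y*. Confirmed.

24


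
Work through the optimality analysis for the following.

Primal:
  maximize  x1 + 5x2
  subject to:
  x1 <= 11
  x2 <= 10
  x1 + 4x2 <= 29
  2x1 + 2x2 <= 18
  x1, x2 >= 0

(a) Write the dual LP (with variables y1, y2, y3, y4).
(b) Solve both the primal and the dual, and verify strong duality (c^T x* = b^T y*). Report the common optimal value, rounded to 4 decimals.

The standard primal-dual pair for 'max c^T x s.t. A x <= b, x >= 0' is:
  Dual:  min b^T y  s.t.  A^T y >= c,  y >= 0.

So the dual LP is:
  minimize  11y1 + 10y2 + 29y3 + 18y4
  subject to:
    y1 + y3 + 2y4 >= 1
    y2 + 4y3 + 2y4 >= 5
    y1, y2, y3, y4 >= 0

Solving the primal: x* = (0, 7.25).
  primal value c^T x* = 36.25.
Solving the dual: y* = (0, 0, 1.25, 0).
  dual value b^T y* = 36.25.
Strong duality: c^T x* = b^T y*. Confirmed.

36.25


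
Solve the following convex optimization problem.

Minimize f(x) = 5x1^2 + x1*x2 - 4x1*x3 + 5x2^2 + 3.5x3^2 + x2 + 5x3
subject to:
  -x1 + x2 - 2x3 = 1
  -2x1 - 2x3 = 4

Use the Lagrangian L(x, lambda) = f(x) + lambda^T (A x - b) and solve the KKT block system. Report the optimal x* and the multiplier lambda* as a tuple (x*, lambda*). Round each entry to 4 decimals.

Form the Lagrangian:
  L(x, lambda) = (1/2) x^T Q x + c^T x + lambda^T (A x - b)
Stationarity (grad_x L = 0): Q x + c + A^T lambda = 0.
Primal feasibility: A x = b.

This gives the KKT block system:
  [ Q   A^T ] [ x     ]   [-c ]
  [ A    0  ] [ lambda ] = [ b ]

Solving the linear system:
  x*      = (-1.303, -1.697, -0.697)
  lambda* = (17.2727, -14.6061)
  f(x*)   = 17.9848

x* = (-1.303, -1.697, -0.697), lambda* = (17.2727, -14.6061)


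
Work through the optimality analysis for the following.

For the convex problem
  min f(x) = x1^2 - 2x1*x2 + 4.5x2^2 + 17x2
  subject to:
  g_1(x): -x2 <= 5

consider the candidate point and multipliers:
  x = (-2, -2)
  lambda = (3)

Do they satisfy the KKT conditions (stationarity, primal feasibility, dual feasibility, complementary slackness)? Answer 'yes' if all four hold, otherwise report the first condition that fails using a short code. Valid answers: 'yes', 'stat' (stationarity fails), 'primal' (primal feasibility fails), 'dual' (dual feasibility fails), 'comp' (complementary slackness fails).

Gradient of f: grad f(x) = Q x + c = (0, 3)
Constraint values g_i(x) = a_i^T x - b_i:
  g_1((-2, -2)) = -3
Stationarity residual: grad f(x) + sum_i lambda_i a_i = (0, 0)
  -> stationarity OK
Primal feasibility (all g_i <= 0): OK
Dual feasibility (all lambda_i >= 0): OK
Complementary slackness (lambda_i * g_i(x) = 0 for all i): FAILS

Verdict: the first failing condition is complementary_slackness -> comp.

comp


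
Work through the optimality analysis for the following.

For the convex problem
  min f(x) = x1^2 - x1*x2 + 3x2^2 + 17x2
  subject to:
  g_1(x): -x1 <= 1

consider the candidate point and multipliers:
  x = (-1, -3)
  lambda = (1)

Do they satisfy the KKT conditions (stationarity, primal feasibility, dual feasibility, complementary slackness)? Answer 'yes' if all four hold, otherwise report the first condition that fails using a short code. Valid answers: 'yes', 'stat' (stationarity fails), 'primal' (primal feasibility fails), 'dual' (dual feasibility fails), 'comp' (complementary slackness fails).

Gradient of f: grad f(x) = Q x + c = (1, 0)
Constraint values g_i(x) = a_i^T x - b_i:
  g_1((-1, -3)) = 0
Stationarity residual: grad f(x) + sum_i lambda_i a_i = (0, 0)
  -> stationarity OK
Primal feasibility (all g_i <= 0): OK
Dual feasibility (all lambda_i >= 0): OK
Complementary slackness (lambda_i * g_i(x) = 0 for all i): OK

Verdict: yes, KKT holds.

yes


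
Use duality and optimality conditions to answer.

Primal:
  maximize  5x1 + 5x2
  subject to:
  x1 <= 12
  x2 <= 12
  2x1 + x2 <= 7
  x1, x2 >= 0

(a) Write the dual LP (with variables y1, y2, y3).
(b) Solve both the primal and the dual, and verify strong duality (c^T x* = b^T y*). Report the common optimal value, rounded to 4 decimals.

The standard primal-dual pair for 'max c^T x s.t. A x <= b, x >= 0' is:
  Dual:  min b^T y  s.t.  A^T y >= c,  y >= 0.

So the dual LP is:
  minimize  12y1 + 12y2 + 7y3
  subject to:
    y1 + 2y3 >= 5
    y2 + y3 >= 5
    y1, y2, y3 >= 0

Solving the primal: x* = (0, 7).
  primal value c^T x* = 35.
Solving the dual: y* = (0, 0, 5).
  dual value b^T y* = 35.
Strong duality: c^T x* = b^T y*. Confirmed.

35


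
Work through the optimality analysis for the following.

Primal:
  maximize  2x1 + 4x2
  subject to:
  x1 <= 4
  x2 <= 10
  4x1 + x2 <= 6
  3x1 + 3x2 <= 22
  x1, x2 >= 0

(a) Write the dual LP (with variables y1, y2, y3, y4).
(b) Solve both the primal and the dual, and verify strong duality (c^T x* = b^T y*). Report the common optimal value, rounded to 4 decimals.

The standard primal-dual pair for 'max c^T x s.t. A x <= b, x >= 0' is:
  Dual:  min b^T y  s.t.  A^T y >= c,  y >= 0.

So the dual LP is:
  minimize  4y1 + 10y2 + 6y3 + 22y4
  subject to:
    y1 + 4y3 + 3y4 >= 2
    y2 + y3 + 3y4 >= 4
    y1, y2, y3, y4 >= 0

Solving the primal: x* = (0, 6).
  primal value c^T x* = 24.
Solving the dual: y* = (0, 0, 4, 0).
  dual value b^T y* = 24.
Strong duality: c^T x* = b^T y*. Confirmed.

24


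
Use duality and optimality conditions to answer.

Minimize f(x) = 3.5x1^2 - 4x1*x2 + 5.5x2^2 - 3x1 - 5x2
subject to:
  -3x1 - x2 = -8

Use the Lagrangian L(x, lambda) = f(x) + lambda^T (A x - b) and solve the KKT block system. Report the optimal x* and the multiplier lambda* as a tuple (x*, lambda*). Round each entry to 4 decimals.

Form the Lagrangian:
  L(x, lambda) = (1/2) x^T Q x + c^T x + lambda^T (A x - b)
Stationarity (grad_x L = 0): Q x + c + A^T lambda = 0.
Primal feasibility: A x = b.

This gives the KKT block system:
  [ Q   A^T ] [ x     ]   [-c ]
  [ A    0  ] [ lambda ] = [ b ]

Solving the linear system:
  x*      = (2.1846, 1.4462)
  lambda* = (2.1692)
  f(x*)   = 1.7846

x* = (2.1846, 1.4462), lambda* = (2.1692)


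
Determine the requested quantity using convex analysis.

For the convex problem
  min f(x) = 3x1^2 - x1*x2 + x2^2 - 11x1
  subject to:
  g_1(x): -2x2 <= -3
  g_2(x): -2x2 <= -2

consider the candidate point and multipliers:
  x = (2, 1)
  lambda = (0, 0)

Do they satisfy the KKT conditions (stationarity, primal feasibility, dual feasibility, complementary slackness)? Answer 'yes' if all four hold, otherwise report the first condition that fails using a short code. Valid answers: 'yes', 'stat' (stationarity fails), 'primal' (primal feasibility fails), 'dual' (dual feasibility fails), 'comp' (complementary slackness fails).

Gradient of f: grad f(x) = Q x + c = (0, 0)
Constraint values g_i(x) = a_i^T x - b_i:
  g_1((2, 1)) = 1
  g_2((2, 1)) = 0
Stationarity residual: grad f(x) + sum_i lambda_i a_i = (0, 0)
  -> stationarity OK
Primal feasibility (all g_i <= 0): FAILS
Dual feasibility (all lambda_i >= 0): OK
Complementary slackness (lambda_i * g_i(x) = 0 for all i): OK

Verdict: the first failing condition is primal_feasibility -> primal.

primal


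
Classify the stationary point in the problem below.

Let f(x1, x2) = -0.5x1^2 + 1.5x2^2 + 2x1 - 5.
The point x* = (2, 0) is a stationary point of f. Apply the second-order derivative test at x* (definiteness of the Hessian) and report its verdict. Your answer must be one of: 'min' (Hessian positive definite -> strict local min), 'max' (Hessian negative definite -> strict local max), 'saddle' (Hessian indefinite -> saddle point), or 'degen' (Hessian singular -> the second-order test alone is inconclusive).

Compute the Hessian H = grad^2 f:
  H = [[-1, 0], [0, 3]]
Verify stationarity: grad f(x*) = H x* + g = (0, 0).
Eigenvalues of H: -1, 3.
Eigenvalues have mixed signs, so H is indefinite -> x* is a saddle point.

saddle


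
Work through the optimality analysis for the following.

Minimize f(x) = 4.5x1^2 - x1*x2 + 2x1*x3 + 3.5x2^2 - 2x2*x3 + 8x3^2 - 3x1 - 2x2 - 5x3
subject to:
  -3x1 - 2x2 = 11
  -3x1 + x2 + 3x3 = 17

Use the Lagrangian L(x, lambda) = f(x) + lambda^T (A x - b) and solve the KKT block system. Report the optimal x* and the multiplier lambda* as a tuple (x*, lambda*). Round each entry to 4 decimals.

Form the Lagrangian:
  L(x, lambda) = (1/2) x^T Q x + c^T x + lambda^T (A x - b)
Stationarity (grad_x L = 0): Q x + c + A^T lambda = 0.
Primal feasibility: A x = b.

This gives the KKT block system:
  [ Q   A^T ] [ x     ]   [-c ]
  [ A    0  ] [ lambda ] = [ b ]

Solving the linear system:
  x*      = (-3.6794, 0.019, 1.981)
  lambda* = (-4.291, -6.4328)
  f(x*)   = 78.827

x* = (-3.6794, 0.019, 1.981), lambda* = (-4.291, -6.4328)


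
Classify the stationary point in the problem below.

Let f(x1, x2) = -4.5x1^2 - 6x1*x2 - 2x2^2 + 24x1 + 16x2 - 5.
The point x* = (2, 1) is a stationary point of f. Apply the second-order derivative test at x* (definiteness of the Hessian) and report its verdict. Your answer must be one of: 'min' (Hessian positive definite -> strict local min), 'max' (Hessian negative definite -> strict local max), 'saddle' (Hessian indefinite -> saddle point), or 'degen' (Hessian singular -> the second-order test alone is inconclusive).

Compute the Hessian H = grad^2 f:
  H = [[-9, -6], [-6, -4]]
Verify stationarity: grad f(x*) = H x* + g = (0, 0).
Eigenvalues of H: -13, 0.
H has a zero eigenvalue (singular; negative semidefinite but not definite), so H is neither positive definite, negative definite, nor indefinite. The second-order test alone is inconclusive -> degen.
(Indeed, f is constant along the null direction of H through x*, so x* is not a strict local extremum.)

degen


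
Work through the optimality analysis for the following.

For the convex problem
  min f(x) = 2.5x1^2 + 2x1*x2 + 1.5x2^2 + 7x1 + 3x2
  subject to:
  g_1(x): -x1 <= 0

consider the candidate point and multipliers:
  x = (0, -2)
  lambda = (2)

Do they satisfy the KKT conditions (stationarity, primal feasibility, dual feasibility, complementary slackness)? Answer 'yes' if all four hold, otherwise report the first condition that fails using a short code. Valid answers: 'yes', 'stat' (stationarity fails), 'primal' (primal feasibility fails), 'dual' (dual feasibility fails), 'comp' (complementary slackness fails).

Gradient of f: grad f(x) = Q x + c = (3, -3)
Constraint values g_i(x) = a_i^T x - b_i:
  g_1((0, -2)) = 0
Stationarity residual: grad f(x) + sum_i lambda_i a_i = (1, -3)
  -> stationarity FAILS
Primal feasibility (all g_i <= 0): OK
Dual feasibility (all lambda_i >= 0): OK
Complementary slackness (lambda_i * g_i(x) = 0 for all i): OK

Verdict: the first failing condition is stationarity -> stat.

stat


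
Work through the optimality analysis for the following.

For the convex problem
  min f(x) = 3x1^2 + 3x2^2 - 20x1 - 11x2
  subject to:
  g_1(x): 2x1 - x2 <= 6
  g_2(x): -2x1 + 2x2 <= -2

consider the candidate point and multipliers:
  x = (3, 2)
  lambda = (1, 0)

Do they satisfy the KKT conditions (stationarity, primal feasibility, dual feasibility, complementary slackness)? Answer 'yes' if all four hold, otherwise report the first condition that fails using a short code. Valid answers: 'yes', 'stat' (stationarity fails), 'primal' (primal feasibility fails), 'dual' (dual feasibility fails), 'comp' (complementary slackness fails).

Gradient of f: grad f(x) = Q x + c = (-2, 1)
Constraint values g_i(x) = a_i^T x - b_i:
  g_1((3, 2)) = -2
  g_2((3, 2)) = 0
Stationarity residual: grad f(x) + sum_i lambda_i a_i = (0, 0)
  -> stationarity OK
Primal feasibility (all g_i <= 0): OK
Dual feasibility (all lambda_i >= 0): OK
Complementary slackness (lambda_i * g_i(x) = 0 for all i): FAILS

Verdict: the first failing condition is complementary_slackness -> comp.

comp


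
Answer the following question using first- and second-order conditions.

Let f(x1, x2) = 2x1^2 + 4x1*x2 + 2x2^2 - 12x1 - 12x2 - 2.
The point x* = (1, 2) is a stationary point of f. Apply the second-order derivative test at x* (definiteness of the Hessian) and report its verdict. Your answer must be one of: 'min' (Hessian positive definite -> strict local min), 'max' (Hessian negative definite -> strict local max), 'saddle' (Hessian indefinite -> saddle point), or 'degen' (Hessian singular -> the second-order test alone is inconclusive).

Compute the Hessian H = grad^2 f:
  H = [[4, 4], [4, 4]]
Verify stationarity: grad f(x*) = H x* + g = (0, 0).
Eigenvalues of H: 0, 8.
H has a zero eigenvalue (singular; positive semidefinite but not definite), so H is neither positive definite, negative definite, nor indefinite. The second-order test alone is inconclusive -> degen.
(Indeed, f is constant along the null direction of H through x*, so x* is not a strict local extremum.)

degen


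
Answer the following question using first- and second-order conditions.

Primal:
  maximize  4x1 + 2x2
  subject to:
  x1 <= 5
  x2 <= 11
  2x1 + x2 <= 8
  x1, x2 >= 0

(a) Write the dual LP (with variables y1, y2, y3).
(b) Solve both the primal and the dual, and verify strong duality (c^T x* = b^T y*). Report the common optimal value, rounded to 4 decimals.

The standard primal-dual pair for 'max c^T x s.t. A x <= b, x >= 0' is:
  Dual:  min b^T y  s.t.  A^T y >= c,  y >= 0.

So the dual LP is:
  minimize  5y1 + 11y2 + 8y3
  subject to:
    y1 + 2y3 >= 4
    y2 + y3 >= 2
    y1, y2, y3 >= 0

Solving the primal: x* = (4, 0).
  primal value c^T x* = 16.
Solving the dual: y* = (0, 0, 2).
  dual value b^T y* = 16.
Strong duality: c^T x* = b^T y*. Confirmed.

16


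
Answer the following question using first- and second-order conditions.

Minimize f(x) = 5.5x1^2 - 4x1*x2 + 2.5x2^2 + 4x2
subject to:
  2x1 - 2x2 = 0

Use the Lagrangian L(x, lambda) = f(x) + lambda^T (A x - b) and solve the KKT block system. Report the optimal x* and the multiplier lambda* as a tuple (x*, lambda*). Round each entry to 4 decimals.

Form the Lagrangian:
  L(x, lambda) = (1/2) x^T Q x + c^T x + lambda^T (A x - b)
Stationarity (grad_x L = 0): Q x + c + A^T lambda = 0.
Primal feasibility: A x = b.

This gives the KKT block system:
  [ Q   A^T ] [ x     ]   [-c ]
  [ A    0  ] [ lambda ] = [ b ]

Solving the linear system:
  x*      = (-0.5, -0.5)
  lambda* = (1.75)
  f(x*)   = -1

x* = (-0.5, -0.5), lambda* = (1.75)


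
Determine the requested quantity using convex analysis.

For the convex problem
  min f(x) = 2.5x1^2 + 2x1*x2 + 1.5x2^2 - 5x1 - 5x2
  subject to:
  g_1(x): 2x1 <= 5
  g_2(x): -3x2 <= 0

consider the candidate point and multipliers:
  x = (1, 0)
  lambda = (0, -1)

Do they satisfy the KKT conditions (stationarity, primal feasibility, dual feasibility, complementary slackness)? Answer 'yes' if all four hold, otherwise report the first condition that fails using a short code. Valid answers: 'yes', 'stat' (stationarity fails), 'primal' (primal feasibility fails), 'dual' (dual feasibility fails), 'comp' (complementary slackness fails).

Gradient of f: grad f(x) = Q x + c = (0, -3)
Constraint values g_i(x) = a_i^T x - b_i:
  g_1((1, 0)) = -3
  g_2((1, 0)) = 0
Stationarity residual: grad f(x) + sum_i lambda_i a_i = (0, 0)
  -> stationarity OK
Primal feasibility (all g_i <= 0): OK
Dual feasibility (all lambda_i >= 0): FAILS
Complementary slackness (lambda_i * g_i(x) = 0 for all i): OK

Verdict: the first failing condition is dual_feasibility -> dual.

dual


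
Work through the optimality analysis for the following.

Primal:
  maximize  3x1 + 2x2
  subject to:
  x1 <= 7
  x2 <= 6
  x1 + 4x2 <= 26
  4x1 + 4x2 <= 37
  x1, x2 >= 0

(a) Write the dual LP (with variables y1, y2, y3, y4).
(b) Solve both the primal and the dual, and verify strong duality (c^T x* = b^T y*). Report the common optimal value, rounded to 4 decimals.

The standard primal-dual pair for 'max c^T x s.t. A x <= b, x >= 0' is:
  Dual:  min b^T y  s.t.  A^T y >= c,  y >= 0.

So the dual LP is:
  minimize  7y1 + 6y2 + 26y3 + 37y4
  subject to:
    y1 + y3 + 4y4 >= 3
    y2 + 4y3 + 4y4 >= 2
    y1, y2, y3, y4 >= 0

Solving the primal: x* = (7, 2.25).
  primal value c^T x* = 25.5.
Solving the dual: y* = (1, 0, 0, 0.5).
  dual value b^T y* = 25.5.
Strong duality: c^T x* = b^T y*. Confirmed.

25.5


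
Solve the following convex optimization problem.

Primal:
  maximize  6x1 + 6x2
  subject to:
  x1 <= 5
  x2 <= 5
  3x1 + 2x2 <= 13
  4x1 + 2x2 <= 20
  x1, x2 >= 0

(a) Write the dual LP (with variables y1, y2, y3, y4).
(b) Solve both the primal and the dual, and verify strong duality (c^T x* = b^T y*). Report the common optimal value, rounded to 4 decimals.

The standard primal-dual pair for 'max c^T x s.t. A x <= b, x >= 0' is:
  Dual:  min b^T y  s.t.  A^T y >= c,  y >= 0.

So the dual LP is:
  minimize  5y1 + 5y2 + 13y3 + 20y4
  subject to:
    y1 + 3y3 + 4y4 >= 6
    y2 + 2y3 + 2y4 >= 6
    y1, y2, y3, y4 >= 0

Solving the primal: x* = (1, 5).
  primal value c^T x* = 36.
Solving the dual: y* = (0, 2, 2, 0).
  dual value b^T y* = 36.
Strong duality: c^T x* = b^T y*. Confirmed.

36


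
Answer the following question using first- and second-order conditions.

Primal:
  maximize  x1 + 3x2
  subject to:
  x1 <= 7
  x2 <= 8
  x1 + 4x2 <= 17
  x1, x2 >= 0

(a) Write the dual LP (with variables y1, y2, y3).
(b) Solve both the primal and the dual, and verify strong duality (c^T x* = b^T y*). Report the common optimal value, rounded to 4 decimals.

The standard primal-dual pair for 'max c^T x s.t. A x <= b, x >= 0' is:
  Dual:  min b^T y  s.t.  A^T y >= c,  y >= 0.

So the dual LP is:
  minimize  7y1 + 8y2 + 17y3
  subject to:
    y1 + y3 >= 1
    y2 + 4y3 >= 3
    y1, y2, y3 >= 0

Solving the primal: x* = (7, 2.5).
  primal value c^T x* = 14.5.
Solving the dual: y* = (0.25, 0, 0.75).
  dual value b^T y* = 14.5.
Strong duality: c^T x* = b^T y*. Confirmed.

14.5


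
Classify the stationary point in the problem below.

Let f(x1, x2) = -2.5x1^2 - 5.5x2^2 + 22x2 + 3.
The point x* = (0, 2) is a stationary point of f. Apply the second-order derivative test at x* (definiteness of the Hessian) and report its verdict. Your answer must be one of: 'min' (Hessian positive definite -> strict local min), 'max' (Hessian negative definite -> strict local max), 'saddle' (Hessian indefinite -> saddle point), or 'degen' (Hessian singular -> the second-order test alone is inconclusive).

Compute the Hessian H = grad^2 f:
  H = [[-5, 0], [0, -11]]
Verify stationarity: grad f(x*) = H x* + g = (0, 0).
Eigenvalues of H: -11, -5.
Both eigenvalues < 0, so H is negative definite -> x* is a strict local max.

max


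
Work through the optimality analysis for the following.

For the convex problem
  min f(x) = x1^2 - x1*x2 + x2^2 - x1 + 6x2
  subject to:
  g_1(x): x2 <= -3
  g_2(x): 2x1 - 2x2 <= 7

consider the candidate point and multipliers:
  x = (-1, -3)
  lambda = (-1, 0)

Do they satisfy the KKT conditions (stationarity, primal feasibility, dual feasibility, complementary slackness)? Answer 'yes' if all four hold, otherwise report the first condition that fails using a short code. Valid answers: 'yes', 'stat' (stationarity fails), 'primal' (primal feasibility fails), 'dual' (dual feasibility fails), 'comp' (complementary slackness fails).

Gradient of f: grad f(x) = Q x + c = (0, 1)
Constraint values g_i(x) = a_i^T x - b_i:
  g_1((-1, -3)) = 0
  g_2((-1, -3)) = -3
Stationarity residual: grad f(x) + sum_i lambda_i a_i = (0, 0)
  -> stationarity OK
Primal feasibility (all g_i <= 0): OK
Dual feasibility (all lambda_i >= 0): FAILS
Complementary slackness (lambda_i * g_i(x) = 0 for all i): OK

Verdict: the first failing condition is dual_feasibility -> dual.

dual


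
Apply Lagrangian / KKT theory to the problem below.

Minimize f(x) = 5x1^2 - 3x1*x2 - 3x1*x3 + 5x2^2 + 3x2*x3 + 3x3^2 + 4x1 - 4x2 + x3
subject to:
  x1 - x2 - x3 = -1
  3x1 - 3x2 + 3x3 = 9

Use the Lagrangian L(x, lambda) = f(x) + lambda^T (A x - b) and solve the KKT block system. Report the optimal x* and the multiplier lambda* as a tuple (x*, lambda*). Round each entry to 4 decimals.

Form the Lagrangian:
  L(x, lambda) = (1/2) x^T Q x + c^T x + lambda^T (A x - b)
Stationarity (grad_x L = 0): Q x + c + A^T lambda = 0.
Primal feasibility: A x = b.

This gives the KKT block system:
  [ Q   A^T ] [ x     ]   [-c ]
  [ A    0  ] [ lambda ] = [ b ]

Solving the linear system:
  x*      = (0.5, -0.5, 2)
  lambda* = (2.75, -2.4167)
  f(x*)   = 15.25

x* = (0.5, -0.5, 2), lambda* = (2.75, -2.4167)


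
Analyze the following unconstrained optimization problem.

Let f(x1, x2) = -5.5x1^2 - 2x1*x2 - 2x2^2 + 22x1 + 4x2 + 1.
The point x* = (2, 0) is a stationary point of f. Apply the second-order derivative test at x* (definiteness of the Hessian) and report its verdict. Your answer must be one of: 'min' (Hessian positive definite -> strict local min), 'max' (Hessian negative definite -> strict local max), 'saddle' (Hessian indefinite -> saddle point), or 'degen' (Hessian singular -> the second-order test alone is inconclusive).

Compute the Hessian H = grad^2 f:
  H = [[-11, -2], [-2, -4]]
Verify stationarity: grad f(x*) = H x* + g = (0, 0).
Eigenvalues of H: -11.5311, -3.4689.
Both eigenvalues < 0, so H is negative definite -> x* is a strict local max.

max


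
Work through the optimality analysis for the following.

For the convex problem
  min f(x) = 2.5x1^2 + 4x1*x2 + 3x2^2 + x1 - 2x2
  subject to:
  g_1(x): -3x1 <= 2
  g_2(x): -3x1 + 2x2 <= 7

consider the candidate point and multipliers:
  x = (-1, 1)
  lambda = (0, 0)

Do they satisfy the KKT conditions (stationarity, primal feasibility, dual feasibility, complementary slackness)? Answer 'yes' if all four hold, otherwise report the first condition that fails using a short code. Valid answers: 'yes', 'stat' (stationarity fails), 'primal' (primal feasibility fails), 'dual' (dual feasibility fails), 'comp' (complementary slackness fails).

Gradient of f: grad f(x) = Q x + c = (0, 0)
Constraint values g_i(x) = a_i^T x - b_i:
  g_1((-1, 1)) = 1
  g_2((-1, 1)) = -2
Stationarity residual: grad f(x) + sum_i lambda_i a_i = (0, 0)
  -> stationarity OK
Primal feasibility (all g_i <= 0): FAILS
Dual feasibility (all lambda_i >= 0): OK
Complementary slackness (lambda_i * g_i(x) = 0 for all i): OK

Verdict: the first failing condition is primal_feasibility -> primal.

primal


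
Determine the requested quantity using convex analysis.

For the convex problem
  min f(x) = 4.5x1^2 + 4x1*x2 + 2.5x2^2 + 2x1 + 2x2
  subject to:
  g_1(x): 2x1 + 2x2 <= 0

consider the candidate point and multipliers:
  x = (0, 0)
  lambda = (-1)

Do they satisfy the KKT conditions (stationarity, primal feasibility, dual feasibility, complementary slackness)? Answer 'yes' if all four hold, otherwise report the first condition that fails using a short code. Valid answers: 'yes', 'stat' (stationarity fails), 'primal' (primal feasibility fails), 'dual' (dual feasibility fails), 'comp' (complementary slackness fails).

Gradient of f: grad f(x) = Q x + c = (2, 2)
Constraint values g_i(x) = a_i^T x - b_i:
  g_1((0, 0)) = 0
Stationarity residual: grad f(x) + sum_i lambda_i a_i = (0, 0)
  -> stationarity OK
Primal feasibility (all g_i <= 0): OK
Dual feasibility (all lambda_i >= 0): FAILS
Complementary slackness (lambda_i * g_i(x) = 0 for all i): OK

Verdict: the first failing condition is dual_feasibility -> dual.

dual


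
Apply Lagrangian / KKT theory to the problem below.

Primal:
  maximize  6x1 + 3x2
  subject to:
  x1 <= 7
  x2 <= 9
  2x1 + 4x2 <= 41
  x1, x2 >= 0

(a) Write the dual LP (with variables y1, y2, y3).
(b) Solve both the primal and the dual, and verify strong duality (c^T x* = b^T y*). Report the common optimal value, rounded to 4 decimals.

The standard primal-dual pair for 'max c^T x s.t. A x <= b, x >= 0' is:
  Dual:  min b^T y  s.t.  A^T y >= c,  y >= 0.

So the dual LP is:
  minimize  7y1 + 9y2 + 41y3
  subject to:
    y1 + 2y3 >= 6
    y2 + 4y3 >= 3
    y1, y2, y3 >= 0

Solving the primal: x* = (7, 6.75).
  primal value c^T x* = 62.25.
Solving the dual: y* = (4.5, 0, 0.75).
  dual value b^T y* = 62.25.
Strong duality: c^T x* = b^T y*. Confirmed.

62.25


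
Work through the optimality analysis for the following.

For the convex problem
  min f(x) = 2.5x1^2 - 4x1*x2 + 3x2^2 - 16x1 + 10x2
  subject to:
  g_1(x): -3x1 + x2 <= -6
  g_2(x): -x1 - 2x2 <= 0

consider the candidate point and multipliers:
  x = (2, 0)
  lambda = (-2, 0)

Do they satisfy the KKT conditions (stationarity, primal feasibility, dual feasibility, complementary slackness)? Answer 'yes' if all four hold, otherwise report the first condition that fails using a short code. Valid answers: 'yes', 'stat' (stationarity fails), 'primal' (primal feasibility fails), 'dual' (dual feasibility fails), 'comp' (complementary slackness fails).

Gradient of f: grad f(x) = Q x + c = (-6, 2)
Constraint values g_i(x) = a_i^T x - b_i:
  g_1((2, 0)) = 0
  g_2((2, 0)) = -2
Stationarity residual: grad f(x) + sum_i lambda_i a_i = (0, 0)
  -> stationarity OK
Primal feasibility (all g_i <= 0): OK
Dual feasibility (all lambda_i >= 0): FAILS
Complementary slackness (lambda_i * g_i(x) = 0 for all i): OK

Verdict: the first failing condition is dual_feasibility -> dual.

dual


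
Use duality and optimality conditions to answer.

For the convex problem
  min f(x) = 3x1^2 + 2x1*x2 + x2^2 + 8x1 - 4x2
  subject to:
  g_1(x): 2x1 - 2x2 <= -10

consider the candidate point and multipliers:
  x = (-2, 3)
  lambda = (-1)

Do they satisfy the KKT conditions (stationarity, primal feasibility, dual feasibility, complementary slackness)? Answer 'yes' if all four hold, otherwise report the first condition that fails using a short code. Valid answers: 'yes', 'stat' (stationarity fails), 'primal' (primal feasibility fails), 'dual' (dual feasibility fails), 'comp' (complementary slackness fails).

Gradient of f: grad f(x) = Q x + c = (2, -2)
Constraint values g_i(x) = a_i^T x - b_i:
  g_1((-2, 3)) = 0
Stationarity residual: grad f(x) + sum_i lambda_i a_i = (0, 0)
  -> stationarity OK
Primal feasibility (all g_i <= 0): OK
Dual feasibility (all lambda_i >= 0): FAILS
Complementary slackness (lambda_i * g_i(x) = 0 for all i): OK

Verdict: the first failing condition is dual_feasibility -> dual.

dual


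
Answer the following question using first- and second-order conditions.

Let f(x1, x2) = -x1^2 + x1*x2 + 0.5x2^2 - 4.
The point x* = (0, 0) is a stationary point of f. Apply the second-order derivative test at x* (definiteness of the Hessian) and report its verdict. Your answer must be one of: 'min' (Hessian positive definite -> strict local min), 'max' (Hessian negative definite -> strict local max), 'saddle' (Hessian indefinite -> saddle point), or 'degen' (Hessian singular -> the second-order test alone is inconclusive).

Compute the Hessian H = grad^2 f:
  H = [[-2, 1], [1, 1]]
Verify stationarity: grad f(x*) = H x* + g = (0, 0).
Eigenvalues of H: -2.3028, 1.3028.
Eigenvalues have mixed signs, so H is indefinite -> x* is a saddle point.

saddle


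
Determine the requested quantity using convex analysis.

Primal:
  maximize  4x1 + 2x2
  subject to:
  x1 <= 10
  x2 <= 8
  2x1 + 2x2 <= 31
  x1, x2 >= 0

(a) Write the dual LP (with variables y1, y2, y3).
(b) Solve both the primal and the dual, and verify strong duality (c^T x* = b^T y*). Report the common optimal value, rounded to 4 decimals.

The standard primal-dual pair for 'max c^T x s.t. A x <= b, x >= 0' is:
  Dual:  min b^T y  s.t.  A^T y >= c,  y >= 0.

So the dual LP is:
  minimize  10y1 + 8y2 + 31y3
  subject to:
    y1 + 2y3 >= 4
    y2 + 2y3 >= 2
    y1, y2, y3 >= 0

Solving the primal: x* = (10, 5.5).
  primal value c^T x* = 51.
Solving the dual: y* = (2, 0, 1).
  dual value b^T y* = 51.
Strong duality: c^T x* = b^T y*. Confirmed.

51


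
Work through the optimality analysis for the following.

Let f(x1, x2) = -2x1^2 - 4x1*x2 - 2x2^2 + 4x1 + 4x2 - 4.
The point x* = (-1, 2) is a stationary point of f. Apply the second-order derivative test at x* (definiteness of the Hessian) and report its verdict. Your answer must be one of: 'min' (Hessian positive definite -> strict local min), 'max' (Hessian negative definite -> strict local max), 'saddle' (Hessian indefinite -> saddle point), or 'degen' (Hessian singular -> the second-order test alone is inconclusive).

Compute the Hessian H = grad^2 f:
  H = [[-4, -4], [-4, -4]]
Verify stationarity: grad f(x*) = H x* + g = (0, 0).
Eigenvalues of H: -8, 0.
H has a zero eigenvalue (singular; negative semidefinite but not definite), so H is neither positive definite, negative definite, nor indefinite. The second-order test alone is inconclusive -> degen.
(Indeed, f is constant along the null direction of H through x*, so x* is not a strict local extremum.)

degen


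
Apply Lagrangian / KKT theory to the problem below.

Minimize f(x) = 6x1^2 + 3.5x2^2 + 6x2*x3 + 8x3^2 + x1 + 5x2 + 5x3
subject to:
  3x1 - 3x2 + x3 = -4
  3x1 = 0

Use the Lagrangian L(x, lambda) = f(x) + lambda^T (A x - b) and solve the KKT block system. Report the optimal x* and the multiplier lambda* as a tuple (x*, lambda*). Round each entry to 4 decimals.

Form the Lagrangian:
  L(x, lambda) = (1/2) x^T Q x + c^T x + lambda^T (A x - b)
Stationarity (grad_x L = 0): Q x + c + A^T lambda = 0.
Primal feasibility: A x = b.

This gives the KKT block system:
  [ Q   A^T ] [ x     ]   [-c ]
  [ A    0  ] [ lambda ] = [ b ]

Solving the linear system:
  x*      = (0, 1.0481, -0.8556)
  lambda* = (2.4011, -2.7344)
  f(x*)   = 5.2834

x* = (0, 1.0481, -0.8556), lambda* = (2.4011, -2.7344)


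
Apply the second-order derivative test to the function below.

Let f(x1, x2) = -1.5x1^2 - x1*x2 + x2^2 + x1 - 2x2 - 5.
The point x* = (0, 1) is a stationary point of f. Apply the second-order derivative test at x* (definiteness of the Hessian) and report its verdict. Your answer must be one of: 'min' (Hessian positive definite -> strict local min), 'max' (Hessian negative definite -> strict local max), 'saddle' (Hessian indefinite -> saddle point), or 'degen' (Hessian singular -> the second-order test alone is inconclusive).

Compute the Hessian H = grad^2 f:
  H = [[-3, -1], [-1, 2]]
Verify stationarity: grad f(x*) = H x* + g = (0, 0).
Eigenvalues of H: -3.1926, 2.1926.
Eigenvalues have mixed signs, so H is indefinite -> x* is a saddle point.

saddle


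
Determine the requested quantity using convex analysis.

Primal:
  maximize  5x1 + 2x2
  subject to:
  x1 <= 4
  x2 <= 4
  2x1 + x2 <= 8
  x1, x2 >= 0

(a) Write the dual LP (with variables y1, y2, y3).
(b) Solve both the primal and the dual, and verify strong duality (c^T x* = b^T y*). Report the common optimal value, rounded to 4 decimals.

The standard primal-dual pair for 'max c^T x s.t. A x <= b, x >= 0' is:
  Dual:  min b^T y  s.t.  A^T y >= c,  y >= 0.

So the dual LP is:
  minimize  4y1 + 4y2 + 8y3
  subject to:
    y1 + 2y3 >= 5
    y2 + y3 >= 2
    y1, y2, y3 >= 0

Solving the primal: x* = (4, 0).
  primal value c^T x* = 20.
Solving the dual: y* = (1, 0, 2).
  dual value b^T y* = 20.
Strong duality: c^T x* = b^T y*. Confirmed.

20


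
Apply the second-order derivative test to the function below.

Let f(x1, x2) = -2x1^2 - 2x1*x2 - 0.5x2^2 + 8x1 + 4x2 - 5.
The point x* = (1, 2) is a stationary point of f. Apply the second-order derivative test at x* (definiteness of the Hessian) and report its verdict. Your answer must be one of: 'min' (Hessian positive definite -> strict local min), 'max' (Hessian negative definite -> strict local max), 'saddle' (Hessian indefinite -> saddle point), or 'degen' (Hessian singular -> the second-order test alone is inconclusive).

Compute the Hessian H = grad^2 f:
  H = [[-4, -2], [-2, -1]]
Verify stationarity: grad f(x*) = H x* + g = (0, 0).
Eigenvalues of H: -5, 0.
H has a zero eigenvalue (singular; negative semidefinite but not definite), so H is neither positive definite, negative definite, nor indefinite. The second-order test alone is inconclusive -> degen.
(Indeed, f is constant along the null direction of H through x*, so x* is not a strict local extremum.)

degen


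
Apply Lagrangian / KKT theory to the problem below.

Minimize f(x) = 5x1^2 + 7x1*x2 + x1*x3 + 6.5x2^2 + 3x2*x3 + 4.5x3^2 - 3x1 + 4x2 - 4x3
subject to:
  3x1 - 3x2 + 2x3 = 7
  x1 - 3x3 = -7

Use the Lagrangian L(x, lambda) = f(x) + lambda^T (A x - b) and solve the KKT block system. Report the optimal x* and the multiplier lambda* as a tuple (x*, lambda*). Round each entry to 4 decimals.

Form the Lagrangian:
  L(x, lambda) = (1/2) x^T Q x + c^T x + lambda^T (A x - b)
Stationarity (grad_x L = 0): Q x + c + A^T lambda = 0.
Primal feasibility: A x = b.

This gives the KKT block system:
  [ Q   A^T ] [ x     ]   [-c ]
  [ A    0  ] [ lambda ] = [ b ]

Solving the linear system:
  x*      = (0.0027, -0.7745, 2.3342)
  lambda* = (0.3176, 5.1075)
  f(x*)   = 10.543

x* = (0.0027, -0.7745, 2.3342), lambda* = (0.3176, 5.1075)
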